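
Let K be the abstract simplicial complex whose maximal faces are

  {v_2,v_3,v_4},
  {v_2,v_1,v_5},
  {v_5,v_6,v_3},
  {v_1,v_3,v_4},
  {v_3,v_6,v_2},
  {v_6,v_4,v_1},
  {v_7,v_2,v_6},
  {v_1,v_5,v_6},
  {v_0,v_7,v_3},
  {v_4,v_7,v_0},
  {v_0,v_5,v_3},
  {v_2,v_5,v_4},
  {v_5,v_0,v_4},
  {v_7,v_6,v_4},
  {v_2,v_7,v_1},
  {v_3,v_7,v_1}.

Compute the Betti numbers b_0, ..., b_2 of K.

b_0 = 1, b_1 = 2, b_2 = 1.

Order the vertices as v_0 < v_1 < v_2 < v_3 < v_4 < v_5 < v_6 < v_7. Listing each simplex with vertices in this order, K has dimension 2 with simplices:

  0-simplices (8): [v_0], [v_1], [v_2], [v_3], [v_4], [v_5], [v_6], [v_7]
  1-simplices (24): (24 of them)
  2-simplices (16): (16 of them)

giving chain groups C_0 ≅ Z^8, C_1 ≅ Z^24, C_2 ≅ Z^16.

∂_1: C_1 → C_0 maps an edge to its endpoints' difference, ∂[p,q] = q − p.
This gives a 8×24 integer matrix of rank 7; reducing to Smith normal form yields diagonal entries (1,1,1,1,1,1,1).

The boundary map ∂_2: C_2 → C_1 sends each 2-simplex [p,q,r] to [q,r] − [p,r] + [p,q]. For instance
  ∂[v_1,v_4,v_6] = [v_4,v_6] − [v_1,v_6] + [v_1,v_4],
  ∂[v_0,v_3,v_7] = [v_3,v_7] − [v_0,v_7] + [v_0,v_3].
This gives a 24×16 integer matrix of rank 15; reducing to Smith normal form yields diagonal entries (1,1,1,1,1,1,1,1,1,1,1,1,1,1,1).

Reading off H_k = ker ∂_k / im ∂_{k+1}:

  H_0: rank C_0 − rank ∂_1 = 8 − 7 = 1, and the invariant factors of ∂_1 are all 1, so H_0 = Z.
  H_1: rank ker ∂_1 − rank ∂_2 = (24 − 7) − 15 = 2, and the invariant factors of ∂_2 are all 1, so H_1 = Z^2.
  H_2: rank ker ∂_2 − rank ∂_3 = (16 − 15) − 0 = 1, and there is no ∂_3, so H_2 = Z.

Hence the Betti numbers are b_0 = 1, b_1 = 2, b_2 = 1.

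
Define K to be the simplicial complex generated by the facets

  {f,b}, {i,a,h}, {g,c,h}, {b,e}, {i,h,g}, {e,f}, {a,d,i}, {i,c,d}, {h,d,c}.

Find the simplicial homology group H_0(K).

We work with the vertex ordering a < b < c < d < e < f < g < h < i. The simplices of K, each written with vertices in increasing order, are:

  0-simplices (9): a, b, c, d, e, f, g, h, i
  1-simplices (15): ad, ah, ai, be, bf, cd, cg, ch, ci, dh, di, ef, gh, gi, hi
  2-simplices (6): adi, ahi, cdh, cdi, cgh, ghi

so the chain groups are C_0 ≅ Z^9, C_1 ≅ Z^15, C_2 ≅ Z^6.

The boundary map ∂_1: C_1 → C_0 sends each edge [p,q] (with p < q) to q − p. For instance
  ∂ad = d − a.
The resulting 9×15 matrix has rank 7, and its Smith normal form has invariant factors (1,1,1,1,1,1,1).

∂_2: C_2 → C_1 acts by ∂[p,q,r] = [q,r] − [p,r] + [p,q]. For instance
  ∂cdi = di − ci + cd,
  ∂ghi = hi − gi + gh.
As a 15×6 matrix over Z this has rank 6, with invariant factors (1,1,1,1,1,1).

Computing H_k = (kernel of ∂_k) / (image of ∂_{k+1}):

  H_0: rank C_0 − rank ∂_1 = 9 − 7 = 2, and the invariant factors of ∂_1 are all 1, so H_0 = Z^2.

(K is a triangulation of the disjoint union of the circle S^1 and the cylinder S^1 x I.)

H_0 = Z^2.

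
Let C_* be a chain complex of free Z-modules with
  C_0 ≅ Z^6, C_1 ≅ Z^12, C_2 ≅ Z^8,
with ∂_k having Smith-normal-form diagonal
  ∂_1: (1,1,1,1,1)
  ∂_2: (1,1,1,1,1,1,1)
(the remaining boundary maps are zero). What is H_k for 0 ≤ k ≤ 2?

H_0: b_0 = 6 − 0 − 5 = 1; torsion from ∂_1 factors > 1: none. So H_0 ≅ Z.
H_1: b_1 = 12 − 5 − 7 = 0; torsion from ∂_2 factors > 1: none. So H_1 ≅ 0.
H_2: b_2 = 8 − 7 − 0 = 1; torsion from ∂_3 factors > 1: none. So H_2 ≅ Z.

H_0 ≅ Z,  H_1 = 0,  H_2 ≅ Z.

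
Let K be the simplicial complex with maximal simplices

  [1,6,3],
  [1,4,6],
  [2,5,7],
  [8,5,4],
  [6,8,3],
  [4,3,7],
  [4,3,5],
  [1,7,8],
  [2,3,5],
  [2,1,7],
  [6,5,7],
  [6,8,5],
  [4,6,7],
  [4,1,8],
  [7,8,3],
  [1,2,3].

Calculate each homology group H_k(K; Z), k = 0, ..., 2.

H_0 ≅ Z,  H_1 ≅ Z^2,  H_2 ≅ Z.

Fix the vertex order 1 < 2 < 3 < 4 < 5 < 6 < 7 < 8 and write every simplex with vertices in increasing order. Then dim K = 2 and the simplices of K are:

  0-simplices (8): [1], [2], [3], [4], [5], [6], [7], [8]
  1-simplices (24): (24 of them)
  2-simplices (16): [1,2,3], [1,2,7], [1,3,6], [1,4,6], [1,4,8], [1,7,8], [2,3,5], [2,5,7], [3,4,5], [3,4,7], [3,6,8], [3,7,8], [4,5,8], [4,6,7], [5,6,7], [5,6,8]

Hence C_0 ≅ Z^8, C_1 ≅ Z^24, C_2 ≅ Z^16.

Boundary ∂_1: C_1 → C_0 is given by ∂[p,q] = [q] − [p]. For instance
  ∂[5,6] = [6] − [5].
As a 8×24 matrix over Z this has rank 7, with invariant factors (1,1,1,1,1,1,1).

The boundary map ∂_2: C_2 → C_1 maps a triangle to the signed sum of its edges. For instance
  ∂[3,6,8] = [6,8] − [3,8] + [3,6],
  ∂[1,2,3] = [2,3] − [1,3] + [1,2].
The resulting 24×16 matrix has rank 15, and its Smith normal form has invariant factors (1,1,1,1,1,1,1,1,1,1,1,1,1,1,1).

Computing H_k = (kernel of ∂_k) / (image of ∂_{k+1}):

  H_0: rank C_0 − rank ∂_1 = 8 − 7 = 1, and the invariant factors of ∂_1 are all 1, so H_0 ≅ Z.
  H_1: rank ker ∂_1 − rank ∂_2 = (24 − 7) − 15 = 2, and the invariant factors of ∂_2 are all 1, so H_1 ≅ Z^2.
  H_2: rank ker ∂_2 − rank ∂_3 = (16 − 15) − 0 = 1, and there is no ∂_3, so H_2 ≅ Z.

As a check, the Euler characteristic is 8 − 24 + 16 = 0, which agrees with 1 − 2 + 1 = 0.
(K is a triangulation of the torus T^2.)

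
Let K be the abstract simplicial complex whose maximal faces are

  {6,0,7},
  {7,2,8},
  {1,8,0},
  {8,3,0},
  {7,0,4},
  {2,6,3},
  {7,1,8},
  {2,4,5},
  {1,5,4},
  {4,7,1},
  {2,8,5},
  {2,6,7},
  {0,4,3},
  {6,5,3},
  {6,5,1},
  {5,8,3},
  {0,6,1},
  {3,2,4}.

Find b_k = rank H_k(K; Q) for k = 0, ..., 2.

Fix the vertex order 0 < 1 < 2 < 3 < 4 < 5 < 6 < 7 < 8 and write every simplex with vertices in increasing order. Then dim K = 2 and the simplices of K are:

  0-simplices (9): [0], [1], [2], [3], [4], [5], [6], [7], [8]
  1-simplices (27): (27 of them)
  2-simplices (18): [0,1,6], [0,1,8], [0,3,4], [0,3,8], [0,4,7], [0,6,7], [1,4,5], [1,4,7], [1,5,6], [1,7,8], [2,3,4], [2,3,6], [2,4,5], [2,5,8], [2,6,7], [2,7,8], [3,5,6], [3,5,8]

giving chain groups C_0 ≅ Z^9, C_1 ≅ Z^27, C_2 ≅ Z^18.

The boundary map ∂_1: C_1 → C_0 sends each edge [p,q] (with p < q) to q − p. For instance
  ∂[0,7] = [7] − [0].
This gives a 9×27 integer matrix of rank 8; reducing to Smith normal form yields diagonal entries (1,1,1,1,1,1,1,1).

∂_2: C_2 → C_1 maps a triangle to the signed sum of its edges. For instance
  ∂[0,3,8] = [3,8] − [0,8] + [0,3],
  ∂[2,7,8] = [7,8] − [2,8] + [2,7].
As a 27×18 matrix over Z this has rank 18, with invariant factors (1,1,1,1,1,1,1,1,1,1,1,1,1,1,1,1,1,2).

From H_k ≅ ker(∂_k) / im(∂_{k+1}) we obtain:

  H_0: rank C_0 − rank ∂_1 = 9 − 8 = 1, and the invariant factors of ∂_1 are all 1, so H_0 ≅ Z.
  H_1: rank ker ∂_1 − rank ∂_2 = (27 − 8) − 18 = 1, and ∂_2 has invariant factor 2 > 1, so H_1 ≅ Z ⊕ Z/2.
  H_2: rank ker ∂_2 − rank ∂_3 = (18 − 18) − 0 = 0, and there is no ∂_3, so H_2 ≅ 0.

(K is a triangulation of the Klein bottle.)

Hence the Betti numbers are b_0 = 1, b_1 = 1, b_2 = 0.

b_0 = 1, b_1 = 1, b_2 = 0.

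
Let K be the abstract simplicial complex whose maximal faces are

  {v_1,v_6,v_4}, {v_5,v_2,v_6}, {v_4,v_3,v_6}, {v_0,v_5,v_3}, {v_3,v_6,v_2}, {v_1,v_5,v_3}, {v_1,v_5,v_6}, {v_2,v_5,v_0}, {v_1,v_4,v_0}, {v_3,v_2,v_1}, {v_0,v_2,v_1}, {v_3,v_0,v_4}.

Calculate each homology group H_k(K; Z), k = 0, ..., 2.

H_0 ≅ Z,  H_1 ≅ Z/2,  H_2 = 0.

Fix the vertex order v_0 < v_1 < v_2 < v_3 < v_4 < v_5 < v_6 and write every simplex with vertices in increasing order. Then dim K = 2 and the simplices of K are:

  0-simplices (7): [v_0], [v_1], [v_2], [v_3], [v_4], [v_5], [v_6]
  1-simplices (18): (18 of them)
  2-simplices (12): (12 of them)

giving chain groups C_0 ≅ Z^7, C_1 ≅ Z^18, C_2 ≅ Z^12.

The boundary map ∂_1: C_1 → C_0 maps an edge to its endpoints' difference, ∂[p,q] = q − p. For instance
  ∂[v_1,v_6] = [v_6] − [v_1].
As a 7×18 matrix over Z this has rank 6, with invariant factors (1,1,1,1,1,1).

The boundary map ∂_2: C_2 → C_1 sends each 2-simplex [p,q,r] to [q,r] − [p,r] + [p,q]. For instance
  ∂[v_1,v_2,v_3] = [v_2,v_3] − [v_1,v_3] + [v_1,v_2],
  ∂[v_3,v_4,v_6] = [v_4,v_6] − [v_3,v_6] + [v_3,v_4].
The 18×12 boundary matrix has rank 12 and Smith normal form diag(1,1,1,1,1,1,1,1,1,1,1,2).

Now H_k = ker ∂_k / im ∂_{k+1}, so:

  H_0: rank C_0 − rank ∂_1 = 7 − 6 = 1, and the invariant factors of ∂_1 are all 1, so H_0 = Z.
  H_1: rank ker ∂_1 − rank ∂_2 = (18 − 6) − 12 = 0, and ∂_2 has invariant factor 2 > 1, so H_1 = Z/2.
  H_2: rank ker ∂_2 − rank ∂_3 = (12 − 12) − 0 = 0, and there is no ∂_3, so H_2 = 0.

(K is a triangulation of the real projective plane RP^2.)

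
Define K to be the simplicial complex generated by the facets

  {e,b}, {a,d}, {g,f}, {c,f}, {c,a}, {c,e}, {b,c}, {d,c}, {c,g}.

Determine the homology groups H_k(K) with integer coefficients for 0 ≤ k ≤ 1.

H_0 = Z,  H_1 = Z^3.

We work with the vertex ordering a < b < c < d < e < f < g. The simplices of K, each written with vertices in increasing order, are:

  0-simplices (7): a, b, c, d, e, f, g
  1-simplices (9): ac, ad, bc, be, cd, ce, cf, cg, fg

giving chain groups C_0 ≅ Z^7, C_1 ≅ Z^9.

∂_1: C_1 → C_0 sends each edge [p,q] (with p < q) to q − p. For instance
  ∂be = e − b.
As a 7×9 matrix over Z this has rank 6, with invariant factors (1,1,1,1,1,1).

Reading off H_k = ker ∂_k / im ∂_{k+1}:

  H_0: rank C_0 − rank ∂_1 = 7 − 6 = 1, and the invariant factors of ∂_1 are all 1, so H_0 ≅ Z.
  H_1: rank ker ∂_1 − rank ∂_2 = (9 − 6) − 0 = 3, and there is no ∂_2, so H_1 ≅ Z^3.

(K is a triangulation of a wedge of 3 circles.)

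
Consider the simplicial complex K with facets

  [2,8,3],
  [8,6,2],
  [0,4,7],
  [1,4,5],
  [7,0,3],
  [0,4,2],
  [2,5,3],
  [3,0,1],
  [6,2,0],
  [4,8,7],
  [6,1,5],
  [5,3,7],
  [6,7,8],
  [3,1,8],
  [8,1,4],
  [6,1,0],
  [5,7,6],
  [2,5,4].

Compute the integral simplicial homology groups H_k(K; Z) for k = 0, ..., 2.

We work with the vertex ordering 0 < 1 < 2 < 3 < 4 < 5 < 6 < 7 < 8. The simplices of K, each written with vertices in increasing order, are:

  0-simplices (9): [0], [1], [2], [3], [4], [5], [6], [7], [8]
  1-simplices (27): (27 of them)
  2-simplices (18): [0,1,3], [0,1,6], [0,2,4], [0,2,6], [0,3,7], [0,4,7], [1,3,8], [1,4,5], [1,4,8], [1,5,6], [2,3,5], [2,3,8], [2,4,5], [2,6,8], [3,5,7], [4,7,8], [5,6,7], [6,7,8]

Hence C_0 ≅ Z^9, C_1 ≅ Z^27, C_2 ≅ Z^18.

∂_1: C_1 → C_0 is given by ∂[p,q] = [q] − [p]. For instance
  ∂[3,8] = [8] − [3].
As a 9×27 matrix over Z this has rank 8, with invariant factors (1,1,1,1,1,1,1,1).

∂_2: C_2 → C_1 acts by ∂[p,q,r] = [q,r] − [p,r] + [p,q]. For instance
  ∂[2,3,8] = [3,8] − [2,8] + [2,3],
  ∂[0,3,7] = [3,7] − [0,7] + [0,3].
As a 27×18 matrix over Z this has rank 17, with invariant factors (1,1,1,1,1,1,1,1,1,1,1,1,1,1,1,1,1).

From H_k ≅ ker(∂_k) / im(∂_{k+1}) we obtain:

  H_0: rank C_0 − rank ∂_1 = 9 − 8 = 1, and the invariant factors of ∂_1 are all 1, so H_0 ≅ Z.
  H_1: rank ker ∂_1 − rank ∂_2 = (27 − 8) − 17 = 2, and the invariant factors of ∂_2 are all 1, so H_1 ≅ Z^2.
  H_2: rank ker ∂_2 − rank ∂_3 = (18 − 17) − 0 = 1, and there is no ∂_3, so H_2 ≅ Z.

As a check, the Euler characteristic is 9 − 27 + 18 = 0, which agrees with 1 − 2 + 1 = 0.

H_0 ≅ Z,  H_1 ≅ Z^2,  H_2 ≅ Z.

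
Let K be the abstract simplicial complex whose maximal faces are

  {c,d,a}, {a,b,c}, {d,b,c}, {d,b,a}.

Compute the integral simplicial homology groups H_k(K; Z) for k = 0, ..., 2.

H_0 = Z,  H_1 = 0,  H_2 = Z.

We work with the vertex ordering a < b < c < d. The simplices of K, each written with vertices in increasing order, are:

  0-simplices (4): a, b, c, d
  1-simplices (6): ab, ac, ad, bc, bd, cd
  2-simplices (4): abc, abd, acd, bcd

Hence C_0 ≅ Z^4, C_1 ≅ Z^6, C_2 ≅ Z^4.

Boundary ∂_1: C_1 → C_0 maps an edge to its endpoints' difference, ∂[p,q] = q − p.
The 4×6 boundary matrix has rank 3 and Smith normal form diag(1,1,1).

The boundary map ∂_2: C_2 → C_1 sends each 2-simplex [p,q,r] to [q,r] − [p,r] + [p,q]. For instance
  ∂abd = bd − ad + ab,
  ∂acd = cd − ad + ac.
The 6×4 boundary matrix has rank 3 and Smith normal form diag(1,1,1).

Computing H_k = (kernel of ∂_k) / (image of ∂_{k+1}):

  H_0: rank C_0 − rank ∂_1 = 4 − 3 = 1, and the invariant factors of ∂_1 are all 1, so H_0 = Z.
  H_1: rank ker ∂_1 − rank ∂_2 = (6 − 3) − 3 = 0, and the invariant factors of ∂_2 are all 1, so H_1 = 0.
  H_2: rank ker ∂_2 − rank ∂_3 = (4 − 3) − 0 = 1, and there is no ∂_3, so H_2 = Z.

(K is a triangulation of the 2-sphere S^2.)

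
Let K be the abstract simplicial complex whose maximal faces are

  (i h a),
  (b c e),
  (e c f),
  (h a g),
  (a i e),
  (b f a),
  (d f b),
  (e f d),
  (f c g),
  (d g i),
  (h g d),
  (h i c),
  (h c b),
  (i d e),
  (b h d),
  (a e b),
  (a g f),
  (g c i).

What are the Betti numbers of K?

Fix the vertex order a < b < c < d < e < f < g < h < i and write every simplex with vertices in increasing order. Then dim K = 2 and the simplices of K are:

  0-simplices (9): a, b, c, d, e, f, g, h, i
  1-simplices (27): ab, ae, af, ag, ah, ai, bc, bd, be, bf, bh, ce, cf, cg, ch, ci, de, df, dg, dh, di, ef, ei, fg, gh, gi, hi
  2-simplices (18): abe, abf, aei, afg, agh, ahi, bce, bch, bdf, bdh, cef, cfg, cgi, chi, def, dei, dgh, dgi

so the chain groups are C_0 ≅ Z^9, C_1 ≅ Z^27, C_2 ≅ Z^18.

The boundary map ∂_1: C_1 → C_0 maps an edge to its endpoints' difference, ∂[p,q] = q − p. For instance
  ∂bd = d − b.
The 9×27 boundary matrix has rank 8 and Smith normal form diag(1,1,1,1,1,1,1,1).

Boundary ∂_2: C_2 → C_1 maps a triangle to the signed sum of its edges. For instance
  ∂abe = be − ae + ab,
  ∂cfg = fg − cg + cf.
The resulting 27×18 matrix has rank 18, and its Smith normal form has invariant factors (1,1,1,1,1,1,1,1,1,1,1,1,1,1,1,1,1,2).

Now H_k = ker ∂_k / im ∂_{k+1}, so:

  H_0: rank C_0 − rank ∂_1 = 9 − 8 = 1, and the invariant factors of ∂_1 are all 1, so H_0 = Z.
  H_1: rank ker ∂_1 − rank ∂_2 = (27 − 8) − 18 = 1, and ∂_2 has invariant factor 2 > 1, so H_1 = Z ⊕ Z_2.
  H_2: rank ker ∂_2 − rank ∂_3 = (18 − 18) − 0 = 0, and there is no ∂_3, so H_2 = 0.

As a check, the Euler characteristic is 9 − 27 + 18 = 0, which agrees with 1 − 1 + 0 = 0.

Hence the Betti numbers are b_0 = 1, b_1 = 1, b_2 = 0.

b_0 = 1, b_1 = 1, b_2 = 0.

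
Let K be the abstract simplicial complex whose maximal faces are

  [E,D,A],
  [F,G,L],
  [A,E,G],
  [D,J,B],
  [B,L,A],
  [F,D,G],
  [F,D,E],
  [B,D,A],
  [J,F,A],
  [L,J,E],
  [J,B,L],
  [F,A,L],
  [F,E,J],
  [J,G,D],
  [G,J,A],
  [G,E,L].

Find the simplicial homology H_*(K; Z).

H_0 = Z,  H_1 = Z^2,  H_2 = Z.

Order the vertices as A < B < D < E < F < G < J < L. Listing each simplex with vertices in this order, K has dimension 2 with simplices:

  0-simplices (8): A, B, D, E, F, G, J, L
  1-simplices (24): AB, AD, AE, AF, AG, AJ, AL, BD, BJ, BL, DE, DF, DG, DJ, EF, EG, EJ, EL, FG, FJ, FL, GJ, GL, JL
  2-simplices (16): ABD, ABL, ADE, AEG, AFJ, AFL, AGJ, BDJ, BJL, DEF, DFG, DGJ, EFJ, EGL, EJL, FGL

giving chain groups C_0 ≅ Z^8, C_1 ≅ Z^24, C_2 ≅ Z^16.

Boundary ∂_1: C_1 → C_0 is given by ∂[p,q] = [q] − [p]. For instance
  ∂FL = L − F.
As a 8×24 matrix over Z this has rank 7, with invariant factors (1,1,1,1,1,1,1).

Boundary ∂_2: C_2 → C_1 acts by ∂[p,q,r] = [q,r] − [p,r] + [p,q]. For instance
  ∂BJL = JL − BL + BJ,
  ∂ABD = BD − AD + AB.
The 24×16 boundary matrix has rank 15 and Smith normal form diag(1,1,1,1,1,1,1,1,1,1,1,1,1,1,1).

Now H_k = ker ∂_k / im ∂_{k+1}, so:

  H_0: rank C_0 − rank ∂_1 = 8 − 7 = 1, and the invariant factors of ∂_1 are all 1, so H_0 ≅ Z.
  H_1: rank ker ∂_1 − rank ∂_2 = (24 − 7) − 15 = 2, and the invariant factors of ∂_2 are all 1, so H_1 ≅ Z^2.
  H_2: rank ker ∂_2 − rank ∂_3 = (16 − 15) − 0 = 1, and there is no ∂_3, so H_2 ≅ Z.

As a check, the Euler characteristic is 8 − 24 + 16 = 0, which agrees with 1 − 2 + 1 = 0.
(K is a triangulation of the torus T^2.)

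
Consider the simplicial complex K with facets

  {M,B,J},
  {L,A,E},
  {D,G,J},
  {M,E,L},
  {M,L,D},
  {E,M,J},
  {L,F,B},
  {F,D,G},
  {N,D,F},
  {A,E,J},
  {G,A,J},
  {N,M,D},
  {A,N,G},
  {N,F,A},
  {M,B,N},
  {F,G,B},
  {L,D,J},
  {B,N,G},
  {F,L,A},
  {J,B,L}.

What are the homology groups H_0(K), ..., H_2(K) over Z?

H_0 = Z,  H_1 = Z ⊕ Z/2,  H_2 = 0.

Take the total order A < B < D < E < F < G < J < L < M < N on the vertex set. Then K (dimension 2) consists of the simplices:

  0-simplices (10): A, B, D, E, F, G, J, L, M, N
  1-simplices (30): AE, AF, AG, AJ, AL, AN, BF, BG, BJ, BL, BM, BN, DF, DG, DJ, DL, DM, DN, EJ, EL, EM, FG, FL, FN, GJ, GN, JL, JM, LM, MN
  2-simplices (20): AEJ, AEL, AFL, AFN, AGJ, AGN, BFG, BFL, BGN, BJL, BJM, BMN, DFG, DFN, DGJ, DJL, DLM, DMN, EJM, ELM

giving chain groups C_0 ≅ Z^10, C_1 ≅ Z^30, C_2 ≅ Z^20.

The boundary map ∂_1: C_1 → C_0 is given by ∂[p,q] = [q] − [p]. For instance
  ∂DN = N − D.
This gives a 10×30 integer matrix of rank 9; reducing to Smith normal form yields diagonal entries (1,1,1,1,1,1,1,1,1).

The boundary map ∂_2: C_2 → C_1 maps a triangle to the signed sum of its edges. For instance
  ∂AFN = FN − AN + AF,
  ∂AEL = EL − AL + AE.
As a 30×20 matrix over Z this has rank 20, with invariant factors (1,1,1,1,1,1,1,1,1,1,1,1,1,1,1,1,1,1,1,2).

From H_k ≅ ker(∂_k) / im(∂_{k+1}) we obtain:

  H_0: rank C_0 − rank ∂_1 = 10 − 9 = 1, and the invariant factors of ∂_1 are all 1, so H_0 ≅ Z.
  H_1: rank ker ∂_1 − rank ∂_2 = (30 − 9) − 20 = 1, and ∂_2 has invariant factor 2 > 1, so H_1 ≅ Z ⊕ Z/2.
  H_2: rank ker ∂_2 − rank ∂_3 = (20 − 20) − 0 = 0, and there is no ∂_3, so H_2 ≅ 0.

(K is a triangulation of the Klein bottle.)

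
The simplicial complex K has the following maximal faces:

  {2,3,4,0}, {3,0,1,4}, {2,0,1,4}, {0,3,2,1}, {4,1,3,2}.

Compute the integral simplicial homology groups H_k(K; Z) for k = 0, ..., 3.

Take the total order 0 < 1 < 2 < 3 < 4 on the vertex set. Then K (dimension 3) consists of the simplices:

  0-simplices (5): [0], [1], [2], [3], [4]
  1-simplices (10): [0,1], [0,2], [0,3], [0,4], [1,2], [1,3], [1,4], [2,3], [2,4], [3,4]
  2-simplices (10): [0,1,2], [0,1,3], [0,1,4], [0,2,3], [0,2,4], [0,3,4], [1,2,3], [1,2,4], [1,3,4], [2,3,4]
  3-simplices (5): [0,1,2,3], [0,1,2,4], [0,1,3,4], [0,2,3,4], [1,2,3,4]

Hence C_0 ≅ Z^5, C_1 ≅ Z^10, C_2 ≅ Z^10, C_3 ≅ Z^5.

Boundary ∂_1: C_1 → C_0 sends each edge [p,q] (with p < q) to q − p.
This gives a 5×10 integer matrix of rank 4; reducing to Smith normal form yields diagonal entries (1,1,1,1).

Boundary ∂_2: C_2 → C_1 sends each 2-simplex [p,q,r] to [q,r] − [p,r] + [p,q]. For instance
  ∂[1,2,4] = [2,4] − [1,4] + [1,2],
  ∂[0,3,4] = [3,4] − [0,4] + [0,3].
This gives a 10×10 integer matrix of rank 6; reducing to Smith normal form yields diagonal entries (1,1,1,1,1,1).

∂_3: C_3 → C_2 sends each 3-simplex σ to the alternating sum Σ_i (−1)^i (σ with its i-th vertex removed). For instance
  ∂[0,1,2,4] = [1,2,4] − [0,2,4] + [0,1,4] − [0,1,2],
  ∂[0,1,3,4] = [1,3,4] − [0,3,4] + [0,1,4] − [0,1,3].
As a 10×5 matrix over Z this has rank 4, with invariant factors (1,1,1,1).

Reading off H_k = ker ∂_k / im ∂_{k+1}:

  H_0: rank C_0 − rank ∂_1 = 5 − 4 = 1, and the invariant factors of ∂_1 are all 1, so H_0 ≅ Z.
  H_1: rank ker ∂_1 − rank ∂_2 = (10 − 4) − 6 = 0, and the invariant factors of ∂_2 are all 1, so H_1 ≅ 0.
  H_2: rank ker ∂_2 − rank ∂_3 = (10 − 6) − 4 = 0, and the invariant factors of ∂_3 are all 1, so H_2 ≅ 0.
  H_3: rank ker ∂_3 − rank ∂_4 = (5 − 4) − 0 = 1, and there is no ∂_4, so H_3 ≅ Z.

H_0 = Z,  H_1 = 0,  H_2 = 0,  H_3 = Z.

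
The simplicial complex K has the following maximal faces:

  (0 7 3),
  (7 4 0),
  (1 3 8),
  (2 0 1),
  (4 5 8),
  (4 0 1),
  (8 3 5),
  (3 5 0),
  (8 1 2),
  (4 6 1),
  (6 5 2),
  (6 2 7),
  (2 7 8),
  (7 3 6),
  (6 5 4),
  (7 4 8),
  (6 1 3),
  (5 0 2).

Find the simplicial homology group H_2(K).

H_2 = Z.

Take the total order 0 < 1 < 2 < 3 < 4 < 5 < 6 < 7 < 8 on the vertex set. Then K (dimension 2) consists of the simplices:

  0-simplices (9): [0], [1], [2], [3], [4], [5], [6], [7], [8]
  1-simplices (27): (27 of them)
  2-simplices (18): [0,1,2], [0,1,4], [0,2,5], [0,3,5], [0,3,7], [0,4,7], [1,2,8], [1,3,6], [1,3,8], [1,4,6], [2,5,6], [2,6,7], [2,7,8], [3,5,8], [3,6,7], [4,5,6], [4,5,8], [4,7,8]

giving chain groups C_0 ≅ Z^9, C_1 ≅ Z^27, C_2 ≅ Z^18.

The boundary map ∂_1: C_1 → C_0 maps an edge to its endpoints' difference, ∂[p,q] = q − p.
This gives a 9×27 integer matrix of rank 8; reducing to Smith normal form yields diagonal entries (1,1,1,1,1,1,1,1).

Boundary ∂_2: C_2 → C_1 maps a triangle to the signed sum of its edges. For instance
  ∂[0,4,7] = [4,7] − [0,7] + [0,4],
  ∂[1,3,8] = [3,8] − [1,8] + [1,3].
The 27×18 boundary matrix has rank 17 and Smith normal form diag(1,1,1,1,1,1,1,1,1,1,1,1,1,1,1,1,1).

Reading off H_k = ker ∂_k / im ∂_{k+1}:

  H_2: rank ker ∂_2 − rank ∂_3 = (18 − 17) − 0 = 1, and there is no ∂_3, so H_2 ≅ Z.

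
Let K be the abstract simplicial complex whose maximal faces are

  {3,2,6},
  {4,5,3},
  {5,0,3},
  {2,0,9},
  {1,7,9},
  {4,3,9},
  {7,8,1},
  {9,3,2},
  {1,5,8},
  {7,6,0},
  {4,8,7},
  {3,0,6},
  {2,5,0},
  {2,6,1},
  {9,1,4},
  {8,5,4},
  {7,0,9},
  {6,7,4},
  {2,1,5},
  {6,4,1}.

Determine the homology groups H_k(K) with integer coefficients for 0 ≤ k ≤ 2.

Order the vertices as 0 < 1 < 2 < 3 < 4 < 5 < 6 < 7 < 8 < 9. Listing each simplex with vertices in this order, K has dimension 2 with simplices:

  0-simplices (10): [0], [1], [2], [3], [4], [5], [6], [7], [8], [9]
  1-simplices (30): (30 of them)
  2-simplices (20): (20 of them)

so the chain groups are C_0 ≅ Z^10, C_1 ≅ Z^30, C_2 ≅ Z^20.

The boundary map ∂_1: C_1 → C_0 sends each edge [p,q] (with p < q) to q − p.
The 10×30 boundary matrix has rank 9 and Smith normal form diag(1,1,1,1,1,1,1,1,1).

Boundary ∂_2: C_2 → C_1 maps a triangle to the signed sum of its edges. For instance
  ∂[0,6,7] = [6,7] − [0,7] + [0,6],
  ∂[1,2,5] = [2,5] − [1,5] + [1,2].
This gives a 30×20 integer matrix of rank 20; reducing to Smith normal form yields diagonal entries (1,1,1,1,1,1,1,1,1,1,1,1,1,1,1,1,1,1,1,2).

Now H_k = ker ∂_k / im ∂_{k+1}, so:

  H_0: rank C_0 − rank ∂_1 = 10 − 9 = 1, and the invariant factors of ∂_1 are all 1, so H_0 ≅ Z.
  H_1: rank ker ∂_1 − rank ∂_2 = (30 − 9) − 20 = 1, and ∂_2 has invariant factor 2 > 1, so H_1 ≅ Z ⊕ Z/2.
  H_2: rank ker ∂_2 − rank ∂_3 = (20 − 20) − 0 = 0, and there is no ∂_3, so H_2 ≅ 0.

As a check, the Euler characteristic is 10 − 30 + 20 = 0, which agrees with 1 − 1 + 0 = 0.

H_0 ≅ Z,  H_1 ≅ Z ⊕ Z/2,  H_2 = 0.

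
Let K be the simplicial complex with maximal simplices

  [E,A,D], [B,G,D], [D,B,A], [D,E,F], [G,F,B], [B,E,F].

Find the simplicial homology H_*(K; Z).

Fix the vertex order A < B < D < E < F < G and write every simplex with vertices in increasing order. Then dim K = 2 and the simplices of K are:

  0-simplices (6): A, B, D, E, F, G
  1-simplices (12): AB, AD, AE, BD, BE, BF, BG, DE, DF, DG, EF, FG
  2-simplices (6): ABD, ADE, BDG, BEF, BFG, DEF

so the chain groups are C_0 ≅ Z^6, C_1 ≅ Z^12, C_2 ≅ Z^6.

∂_1: C_1 → C_0 maps an edge to its endpoints' difference, ∂[p,q] = q − p. For instance
  ∂BG = G − B.
The resulting 6×12 matrix has rank 5, and its Smith normal form has invariant factors (1,1,1,1,1).

Boundary ∂_2: C_2 → C_1 acts by ∂[p,q,r] = [q,r] − [p,r] + [p,q]. For instance
  ∂BFG = FG − BG + BF,
  ∂DEF = EF − DF + DE.
The resulting 12×6 matrix has rank 6, and its Smith normal form has invariant factors (1,1,1,1,1,1).

Now H_k = ker ∂_k / im ∂_{k+1}, so:

  H_0: rank C_0 − rank ∂_1 = 6 − 5 = 1, and the invariant factors of ∂_1 are all 1, so H_0 ≅ Z.
  H_1: rank ker ∂_1 − rank ∂_2 = (12 − 5) − 6 = 1, and the invariant factors of ∂_2 are all 1, so H_1 ≅ Z.
  H_2: rank ker ∂_2 − rank ∂_3 = (6 − 6) − 0 = 0, and there is no ∂_3, so H_2 ≅ 0.

As a check, the Euler characteristic is 6 − 12 + 6 = 0, which agrees with 1 − 1 + 0 = 0.

H_0 ≅ Z,  H_1 ≅ Z,  H_2 = 0.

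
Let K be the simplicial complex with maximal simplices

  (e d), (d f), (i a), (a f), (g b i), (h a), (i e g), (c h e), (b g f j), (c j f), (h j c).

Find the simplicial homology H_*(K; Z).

H_0 = Z,  H_1 = Z^4,  H_2 = 0,  H_3 = 0.

Fix the vertex order a < b < c < d < e < f < g < h < i < j and write every simplex with vertices in increasing order. Then dim K = 3 and the simplices of K are:

  0-simplices (10): a, b, c, d, e, f, g, h, i, j
  1-simplices (21): af, ah, ai, bf, bg, bi, bj, ce, cf, ch, cj, de, df, eg, eh, ei, fg, fj, gi, gj, hj
  2-simplices (9): bfg, bfj, bgi, bgj, ceh, cfj, chj, egi, fgj
  3-simplices (1): bfgj

giving chain groups C_0 ≅ Z^10, C_1 ≅ Z^21, C_2 ≅ Z^9, C_3 ≅ Z^1.

The boundary map ∂_1: C_1 → C_0 sends each edge [p,q] (with p < q) to q − p. For instance
  ∂bg = g − b.
As a 10×21 matrix over Z this has rank 9, with invariant factors (1,1,1,1,1,1,1,1,1).

The boundary map ∂_2: C_2 → C_1 maps a triangle to the signed sum of its edges. For instance
  ∂cfj = fj − cj + cf,
  ∂bgj = gj − bj + bg.
The 21×9 boundary matrix has rank 8 and Smith normal form diag(1,1,1,1,1,1,1,1).

Boundary ∂_3: C_3 → C_2 sends each 3-simplex σ to the alternating sum Σ_i (−1)^i (σ with its i-th vertex removed). For instance
  ∂bfgj = fgj − bgj + bfj − bfg.
As a 9×1 matrix over Z this has rank 1, with invariant factors (1).

Computing H_k = (kernel of ∂_k) / (image of ∂_{k+1}):

  H_0: rank C_0 − rank ∂_1 = 10 − 9 = 1, and the invariant factors of ∂_1 are all 1, so H_0 = Z.
  H_1: rank ker ∂_1 − rank ∂_2 = (21 − 9) − 8 = 4, and the invariant factors of ∂_2 are all 1, so H_1 = Z^4.
  H_2: rank ker ∂_2 − rank ∂_3 = (9 − 8) − 1 = 0, and the invariant factors of ∂_3 are all 1, so H_2 = 0.
  H_3: rank ker ∂_3 − rank ∂_4 = (1 − 1) − 0 = 0, and there is no ∂_4, so H_3 = 0.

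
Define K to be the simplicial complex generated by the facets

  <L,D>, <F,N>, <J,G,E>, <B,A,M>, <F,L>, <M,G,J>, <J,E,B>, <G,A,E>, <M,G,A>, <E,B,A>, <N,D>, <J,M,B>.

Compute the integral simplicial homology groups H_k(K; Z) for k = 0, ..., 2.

K has 10 vertices, 16 edges, 8 triangles.
rank ∂_0 = 0, rank ∂_1 = 8 ⇒ b_0 = 10 − 0 − 8 = 2; all invariant factors of ∂_1 are 1 so no torsion. So H_0 ≅ Z^2.
rank ∂_1 = 8, rank ∂_2 = 7 ⇒ b_1 = 16 − 8 − 7 = 1; all invariant factors of ∂_2 are 1 so no torsion. So H_1 ≅ Z.
rank ∂_2 = 7, rank ∂_3 = 0 ⇒ b_2 = 8 − 7 − 0 = 1. So H_2 ≅ Z.

H_0 = Z^2,  H_1 = Z,  H_2 = Z.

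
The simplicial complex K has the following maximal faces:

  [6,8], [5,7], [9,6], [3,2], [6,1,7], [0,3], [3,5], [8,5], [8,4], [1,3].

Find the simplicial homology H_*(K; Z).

Order the vertices as 0 < 1 < 2 < 3 < 4 < 5 < 6 < 7 < 8 < 9. Listing each simplex with vertices in this order, K has dimension 2 with simplices:

  0-simplices (10): [0], [1], [2], [3], [4], [5], [6], [7], [8], [9]
  1-simplices (12): [0,3], [1,3], [1,6], [1,7], [2,3], [3,5], [4,8], [5,7], [5,8], [6,7], [6,8], [6,9]
  2-simplices (1): [1,6,7]

so the chain groups are C_0 ≅ Z^10, C_1 ≅ Z^12, C_2 ≅ Z^1.

The boundary map ∂_1: C_1 → C_0 sends each edge [p,q] (with p < q) to q − p.
The 10×12 boundary matrix has rank 9 and Smith normal form diag(1,1,1,1,1,1,1,1,1).

Boundary ∂_2: C_2 → C_1 sends each 2-simplex [p,q,r] to [q,r] − [p,r] + [p,q]. For instance
  ∂[1,6,7] = [6,7] − [1,7] + [1,6].
This gives a 12×1 integer matrix of rank 1; reducing to Smith normal form yields diagonal entries (1).

Computing H_k = (kernel of ∂_k) / (image of ∂_{k+1}):

  H_0: rank C_0 − rank ∂_1 = 10 − 9 = 1, and the invariant factors of ∂_1 are all 1, so H_0 = Z.
  H_1: rank ker ∂_1 − rank ∂_2 = (12 − 9) − 1 = 2, and the invariant factors of ∂_2 are all 1, so H_1 = Z^2.
  H_2: rank ker ∂_2 − rank ∂_3 = (1 − 1) − 0 = 0, and there is no ∂_3, so H_2 = 0.

As a check, the Euler characteristic is 10 − 12 + 1 = -1, which agrees with 1 − 2 + 0 = -1.

H_0 = Z,  H_1 = Z^2,  H_2 = 0.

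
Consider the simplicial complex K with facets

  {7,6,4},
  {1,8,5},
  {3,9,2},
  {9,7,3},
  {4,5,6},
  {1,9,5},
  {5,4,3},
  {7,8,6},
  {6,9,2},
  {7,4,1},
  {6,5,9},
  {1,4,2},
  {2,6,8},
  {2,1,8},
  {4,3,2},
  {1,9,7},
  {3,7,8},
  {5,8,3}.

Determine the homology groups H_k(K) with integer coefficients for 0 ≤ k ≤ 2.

H_0 = Z,  H_1 = Z^2,  H_2 = Z.

Fix the vertex order 1 < 2 < 3 < 4 < 5 < 6 < 7 < 8 < 9 and write every simplex with vertices in increasing order. Then dim K = 2 and the simplices of K are:

  0-simplices (9): [1], [2], [3], [4], [5], [6], [7], [8], [9]
  1-simplices (27): (27 of them)
  2-simplices (18): [1,2,4], [1,2,8], [1,4,7], [1,5,8], [1,5,9], [1,7,9], [2,3,4], [2,3,9], [2,6,8], [2,6,9], [3,4,5], [3,5,8], [3,7,8], [3,7,9], [4,5,6], [4,6,7], [5,6,9], [6,7,8]

so the chain groups are C_0 ≅ Z^9, C_1 ≅ Z^27, C_2 ≅ Z^18.

The boundary map ∂_1: C_1 → C_0 is given by ∂[p,q] = [q] − [p].
The 9×27 boundary matrix has rank 8 and Smith normal form diag(1,1,1,1,1,1,1,1).

∂_2: C_2 → C_1 maps a triangle to the signed sum of its edges. For instance
  ∂[3,4,5] = [4,5] − [3,5] + [3,4],
  ∂[6,7,8] = [7,8] − [6,8] + [6,7].
The resulting 27×18 matrix has rank 17, and its Smith normal form has invariant factors (1,1,1,1,1,1,1,1,1,1,1,1,1,1,1,1,1).

Reading off H_k = ker ∂_k / im ∂_{k+1}:

  H_0: rank C_0 − rank ∂_1 = 9 − 8 = 1, and the invariant factors of ∂_1 are all 1, so H_0 = Z.
  H_1: rank ker ∂_1 − rank ∂_2 = (27 − 8) − 17 = 2, and the invariant factors of ∂_2 are all 1, so H_1 = Z^2.
  H_2: rank ker ∂_2 − rank ∂_3 = (18 − 17) − 0 = 1, and there is no ∂_3, so H_2 = Z.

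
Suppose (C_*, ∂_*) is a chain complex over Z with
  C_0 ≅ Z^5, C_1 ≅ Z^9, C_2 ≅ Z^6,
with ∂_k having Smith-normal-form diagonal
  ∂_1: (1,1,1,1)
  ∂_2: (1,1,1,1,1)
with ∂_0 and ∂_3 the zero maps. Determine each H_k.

H_0 = Z,  H_1 = 0,  H_2 = Z.

H_0: b_0 = 5 − 0 − 4 = 1; torsion from ∂_1 factors > 1: none. So H_0 = Z.
H_1: b_1 = 9 − 4 − 5 = 0; torsion from ∂_2 factors > 1: none. So H_1 = 0.
H_2: b_2 = 6 − 5 − 0 = 1; torsion from ∂_3 factors > 1: none. So H_2 = Z.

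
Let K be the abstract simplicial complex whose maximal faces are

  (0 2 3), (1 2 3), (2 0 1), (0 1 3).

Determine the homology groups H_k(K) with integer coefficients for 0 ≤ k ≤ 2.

K has 4 vertices, 6 edges, 4 triangles.
rank ∂_0 = 0, rank ∂_1 = 3 ⇒ b_0 = 4 − 0 − 3 = 1; all invariant factors of ∂_1 are 1 so no torsion. So H_0 ≅ Z.
rank ∂_1 = 3, rank ∂_2 = 3 ⇒ b_1 = 6 − 3 − 3 = 0; all invariant factors of ∂_2 are 1 so no torsion. So H_1 ≅ 0.
rank ∂_2 = 3, rank ∂_3 = 0 ⇒ b_2 = 4 − 3 − 0 = 1. So H_2 ≅ Z.

H_0 ≅ Z,  H_1 = 0,  H_2 ≅ Z.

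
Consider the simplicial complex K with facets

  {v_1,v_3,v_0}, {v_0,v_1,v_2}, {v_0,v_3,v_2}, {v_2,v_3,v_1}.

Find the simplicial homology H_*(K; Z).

K has 4 vertices, 6 edges, 4 triangles.
rank ∂_0 = 0, rank ∂_1 = 3 ⇒ b_0 = 4 − 0 − 3 = 1; all invariant factors of ∂_1 are 1 so no torsion. So H_0 ≅ Z.
rank ∂_1 = 3, rank ∂_2 = 3 ⇒ b_1 = 6 − 3 − 3 = 0; all invariant factors of ∂_2 are 1 so no torsion. So H_1 ≅ 0.
rank ∂_2 = 3, rank ∂_3 = 0 ⇒ b_2 = 4 − 3 − 0 = 1. So H_2 ≅ Z.

H_0 ≅ Z,  H_1 = 0,  H_2 ≅ Z.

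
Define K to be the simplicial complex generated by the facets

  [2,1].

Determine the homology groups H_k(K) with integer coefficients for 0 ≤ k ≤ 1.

H_0 ≅ Z,  H_1 = 0.

Fix the vertex order 1 < 2 and write every simplex with vertices in increasing order. Then dim K = 1 and the simplices of K are:

  0-simplices (2): [1], [2]
  1-simplices (1): [1,2]

Hence C_0 ≅ Z^2, C_1 ≅ Z^1.

Boundary ∂_1: C_1 → C_0 is given by ∂[p,q] = [q] − [p]. For instance
  ∂[1,2] = [2] − [1].
The 2×1 boundary matrix has rank 1 and Smith normal form diag(1).

Reading off H_k = ker ∂_k / im ∂_{k+1}:

  H_0: rank C_0 − rank ∂_1 = 2 − 1 = 1, and the invariant factors of ∂_1 are all 1, so H_0 ≅ Z.
  H_1: rank ker ∂_1 − rank ∂_2 = (1 − 1) − 0 = 0, and there is no ∂_2, so H_1 ≅ 0.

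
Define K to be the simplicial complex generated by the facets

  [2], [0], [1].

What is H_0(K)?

Fix the vertex order 0 < 1 < 2 and write every simplex with vertices in increasing order. Then dim K = 0 and the simplices of K are:

  0-simplices (3): [0], [1], [2]

Hence C_0 ≅ Z^3.

Reading off H_k = ker ∂_k / im ∂_{k+1}:

  H_0: rank C_0 − rank ∂_1 = 3 − 0 = 3, and there is no ∂_1, so H_0 ≅ Z^3.

(K is a triangulation of a set of 3 points.)

H_0 = Z^3.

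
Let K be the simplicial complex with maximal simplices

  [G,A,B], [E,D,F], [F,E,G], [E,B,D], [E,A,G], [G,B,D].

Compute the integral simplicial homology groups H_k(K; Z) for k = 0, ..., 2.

H_0 = Z,  H_1 = Z,  H_2 = 0.

We work with the vertex ordering A < B < D < E < F < G. The simplices of K, each written with vertices in increasing order, are:

  0-simplices (6): A, B, D, E, F, G
  1-simplices (12): AB, AE, AG, BD, BE, BG, DE, DF, DG, EF, EG, FG
  2-simplices (6): ABG, AEG, BDE, BDG, DEF, EFG

Hence C_0 ≅ Z^6, C_1 ≅ Z^12, C_2 ≅ Z^6.

The boundary map ∂_1: C_1 → C_0 maps an edge to its endpoints' difference, ∂[p,q] = q − p.
The resulting 6×12 matrix has rank 5, and its Smith normal form has invariant factors (1,1,1,1,1).

∂_2: C_2 → C_1 sends each 2-simplex [p,q,r] to [q,r] − [p,r] + [p,q]. For instance
  ∂BDG = DG − BG + BD,
  ∂ABG = BG − AG + AB.
The resulting 12×6 matrix has rank 6, and its Smith normal form has invariant factors (1,1,1,1,1,1).

From H_k ≅ ker(∂_k) / im(∂_{k+1}) we obtain:

  H_0: rank C_0 − rank ∂_1 = 6 − 5 = 1, and the invariant factors of ∂_1 are all 1, so H_0 = Z.
  H_1: rank ker ∂_1 − rank ∂_2 = (12 − 5) − 6 = 1, and the invariant factors of ∂_2 are all 1, so H_1 = Z.
  H_2: rank ker ∂_2 − rank ∂_3 = (6 − 6) − 0 = 0, and there is no ∂_3, so H_2 = 0.

As a check, the Euler characteristic is 6 − 12 + 6 = 0, which agrees with 1 − 1 + 0 = 0.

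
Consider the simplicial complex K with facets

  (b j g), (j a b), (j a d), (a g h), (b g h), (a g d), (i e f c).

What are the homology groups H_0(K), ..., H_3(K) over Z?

H_0 ≅ Z^2,  H_1 ≅ Z,  H_2 = 0,  H_3 = 0.

K has 10 vertices, 18 edges, 10 triangles, 1 3-simplex.
rank ∂_0 = 0, rank ∂_1 = 8 ⇒ b_0 = 10 − 0 − 8 = 2; all invariant factors of ∂_1 are 1 so no torsion. So H_0 = Z^2.
rank ∂_1 = 8, rank ∂_2 = 9 ⇒ b_1 = 18 − 8 − 9 = 1; all invariant factors of ∂_2 are 1 so no torsion. So H_1 = Z.
rank ∂_2 = 9, rank ∂_3 = 1 ⇒ b_2 = 10 − 9 − 1 = 0; all invariant factors of ∂_3 are 1 so no torsion. So H_2 = 0.
rank ∂_3 = 1, rank ∂_4 = 0 ⇒ b_3 = 1 − 1 − 0 = 0. So H_3 = 0.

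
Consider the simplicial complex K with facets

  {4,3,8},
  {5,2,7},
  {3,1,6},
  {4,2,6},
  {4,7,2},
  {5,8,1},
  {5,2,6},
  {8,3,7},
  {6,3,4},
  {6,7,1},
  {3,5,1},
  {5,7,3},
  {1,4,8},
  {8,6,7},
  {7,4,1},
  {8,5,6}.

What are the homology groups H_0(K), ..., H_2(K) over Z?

Order the vertices as 1 < 2 < 3 < 4 < 5 < 6 < 7 < 8. Listing each simplex with vertices in this order, K has dimension 2 with simplices:

  0-simplices (8): [1], [2], [3], [4], [5], [6], [7], [8]
  1-simplices (24): (24 of them)
  2-simplices (16): [1,3,5], [1,3,6], [1,4,7], [1,4,8], [1,5,8], [1,6,7], [2,4,6], [2,4,7], [2,5,6], [2,5,7], [3,4,6], [3,4,8], [3,5,7], [3,7,8], [5,6,8], [6,7,8]

so the chain groups are C_0 ≅ Z^8, C_1 ≅ Z^24, C_2 ≅ Z^16.

∂_1: C_1 → C_0 sends each edge [p,q] (with p < q) to q − p. For instance
  ∂[3,5] = [5] − [3].
As a 8×24 matrix over Z this has rank 7, with invariant factors (1,1,1,1,1,1,1).

Boundary ∂_2: C_2 → C_1 acts by ∂[p,q,r] = [q,r] − [p,r] + [p,q]. For instance
  ∂[1,4,8] = [4,8] − [1,8] + [1,4],
  ∂[3,5,7] = [5,7] − [3,7] + [3,5].
As a 24×16 matrix over Z this has rank 15, with invariant factors (1,1,1,1,1,1,1,1,1,1,1,1,1,1,1).

From H_k ≅ ker(∂_k) / im(∂_{k+1}) we obtain:

  H_0: rank C_0 − rank ∂_1 = 8 − 7 = 1, and the invariant factors of ∂_1 are all 1, so H_0 = Z.
  H_1: rank ker ∂_1 − rank ∂_2 = (24 − 7) − 15 = 2, and the invariant factors of ∂_2 are all 1, so H_1 = Z^2.
  H_2: rank ker ∂_2 − rank ∂_3 = (16 − 15) − 0 = 1, and there is no ∂_3, so H_2 = Z.

H_0 = Z,  H_1 = Z^2,  H_2 = Z.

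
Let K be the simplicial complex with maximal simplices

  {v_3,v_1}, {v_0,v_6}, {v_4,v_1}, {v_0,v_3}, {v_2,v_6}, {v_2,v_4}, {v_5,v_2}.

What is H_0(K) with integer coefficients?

H_0 ≅ Z.

Order the vertices as v_0 < v_1 < v_2 < v_3 < v_4 < v_5 < v_6. Listing each simplex with vertices in this order, K has dimension 1 with simplices:

  0-simplices (7): [v_0], [v_1], [v_2], [v_3], [v_4], [v_5], [v_6]
  1-simplices (7): [v_0,v_3], [v_0,v_6], [v_1,v_3], [v_1,v_4], [v_2,v_4], [v_2,v_5], [v_2,v_6]

giving chain groups C_0 ≅ Z^7, C_1 ≅ Z^7.

∂_1: C_1 → C_0 is given by ∂[p,q] = [q] − [p].
The 7×7 boundary matrix has rank 6 and Smith normal form diag(1,1,1,1,1,1).

Reading off H_k = ker ∂_k / im ∂_{k+1}:

  H_0: rank C_0 − rank ∂_1 = 7 − 6 = 1, and the invariant factors of ∂_1 are all 1, so H_0 = Z.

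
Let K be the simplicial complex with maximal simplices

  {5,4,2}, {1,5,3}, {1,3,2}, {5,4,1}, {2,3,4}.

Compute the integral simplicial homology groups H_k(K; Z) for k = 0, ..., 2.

H_0 ≅ Z,  H_1 ≅ Z,  H_2 = 0.

K has 5 vertices, 10 edges, 5 triangles.
rank ∂_0 = 0, rank ∂_1 = 4 ⇒ b_0 = 5 − 0 − 4 = 1; all invariant factors of ∂_1 are 1 so no torsion. So H_0 ≅ Z.
rank ∂_1 = 4, rank ∂_2 = 5 ⇒ b_1 = 10 − 4 − 5 = 1; all invariant factors of ∂_2 are 1 so no torsion. So H_1 ≅ Z.
rank ∂_2 = 5, rank ∂_3 = 0 ⇒ b_2 = 5 − 5 − 0 = 0. So H_2 ≅ 0.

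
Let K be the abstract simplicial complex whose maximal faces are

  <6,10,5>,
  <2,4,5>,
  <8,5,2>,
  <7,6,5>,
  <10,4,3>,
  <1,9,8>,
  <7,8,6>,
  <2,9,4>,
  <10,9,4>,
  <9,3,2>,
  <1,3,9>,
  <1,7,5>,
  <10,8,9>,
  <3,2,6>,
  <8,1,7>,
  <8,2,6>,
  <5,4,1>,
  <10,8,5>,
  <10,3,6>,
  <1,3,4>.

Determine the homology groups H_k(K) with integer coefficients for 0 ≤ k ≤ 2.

Order the vertices as 1 < 2 < 3 < 4 < 5 < 6 < 7 < 8 < 9 < 10. Listing each simplex with vertices in this order, K has dimension 2 with simplices:

  0-simplices (10): [1], [2], [3], [4], [5], [6], [7], [8], [9], [10]
  1-simplices (30): (30 of them)
  2-simplices (20): (20 of them)

Hence C_0 ≅ Z^10, C_1 ≅ Z^30, C_2 ≅ Z^20.

∂_1: C_1 → C_0 maps an edge to its endpoints' difference, ∂[p,q] = q − p.
The resulting 10×30 matrix has rank 9, and its Smith normal form has invariant factors (1,1,1,1,1,1,1,1,1).

Boundary ∂_2: C_2 → C_1 sends each 2-simplex [p,q,r] to [q,r] − [p,r] + [p,q]. For instance
  ∂[2,4,5] = [4,5] − [2,5] + [2,4],
  ∂[1,8,9] = [8,9] − [1,9] + [1,8].
This gives a 30×20 integer matrix of rank 20; reducing to Smith normal form yields diagonal entries (1,1,1,1,1,1,1,1,1,1,1,1,1,1,1,1,1,1,1,2).

From H_k ≅ ker(∂_k) / im(∂_{k+1}) we obtain:

  H_0: rank C_0 − rank ∂_1 = 10 − 9 = 1, and the invariant factors of ∂_1 are all 1, so H_0 = Z.
  H_1: rank ker ∂_1 − rank ∂_2 = (30 − 9) − 20 = 1, and ∂_2 has invariant factor 2 > 1, so H_1 = Z ⊕ Z_2.
  H_2: rank ker ∂_2 − rank ∂_3 = (20 − 20) − 0 = 0, and there is no ∂_3, so H_2 = 0.

H_0 = Z,  H_1 = Z ⊕ Z_2,  H_2 = 0.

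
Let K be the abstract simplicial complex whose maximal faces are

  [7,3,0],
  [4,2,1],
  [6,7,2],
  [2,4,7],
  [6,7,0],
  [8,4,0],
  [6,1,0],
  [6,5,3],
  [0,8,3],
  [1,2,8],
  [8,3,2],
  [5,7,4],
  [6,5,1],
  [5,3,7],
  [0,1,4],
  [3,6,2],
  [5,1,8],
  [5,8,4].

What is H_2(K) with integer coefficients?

H_2 ≅ 0.

Fix the vertex order 0 < 1 < 2 < 3 < 4 < 5 < 6 < 7 < 8 and write every simplex with vertices in increasing order. Then dim K = 2 and the simplices of K are:

  0-simplices (9): [0], [1], [2], [3], [4], [5], [6], [7], [8]
  1-simplices (27): (27 of them)
  2-simplices (18): [0,1,4], [0,1,6], [0,3,7], [0,3,8], [0,4,8], [0,6,7], [1,2,4], [1,2,8], [1,5,6], [1,5,8], [2,3,6], [2,3,8], [2,4,7], [2,6,7], [3,5,6], [3,5,7], [4,5,7], [4,5,8]

giving chain groups C_0 ≅ Z^9, C_1 ≅ Z^27, C_2 ≅ Z^18.

Boundary ∂_1: C_1 → C_0 maps an edge to its endpoints' difference, ∂[p,q] = q − p.
As a 9×27 matrix over Z this has rank 8, with invariant factors (1,1,1,1,1,1,1,1).

∂_2: C_2 → C_1 sends each 2-simplex [p,q,r] to [q,r] − [p,r] + [p,q]. For instance
  ∂[0,1,6] = [1,6] − [0,6] + [0,1],
  ∂[1,5,6] = [5,6] − [1,6] + [1,5].
The resulting 27×18 matrix has rank 18, and its Smith normal form has invariant factors (1,1,1,1,1,1,1,1,1,1,1,1,1,1,1,1,1,2).

Now H_k = ker ∂_k / im ∂_{k+1}, so:

  H_2: rank ker ∂_2 − rank ∂_3 = (18 − 18) − 0 = 0, and there is no ∂_3, so H_2 = 0.

(K is a triangulation of the Klein bottle.)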